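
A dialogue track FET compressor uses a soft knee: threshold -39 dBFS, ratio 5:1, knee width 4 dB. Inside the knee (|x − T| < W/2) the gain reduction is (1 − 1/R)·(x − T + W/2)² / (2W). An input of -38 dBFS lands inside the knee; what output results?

x − T + W/2 = -38 − (-39) + 2 = 3.
GR = (1 − 1/5) × 3² / 8 = 0.8 × 9 / 8 = 0.9 dB.
Output = -38 − 0.9 = -38.9 dBFS.

-38.9 dBFS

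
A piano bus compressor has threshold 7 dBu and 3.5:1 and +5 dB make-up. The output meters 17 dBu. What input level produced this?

24.5 dBu

Remove make-up: 17 − 5 = 12 dBu.
That's 5 dB above the 7 dBu threshold.
Before 3.5:1 compression the overshoot was 5 × 3.5 = 17.5 dB, so input = 7 + 17.5 = 24.5 dBu.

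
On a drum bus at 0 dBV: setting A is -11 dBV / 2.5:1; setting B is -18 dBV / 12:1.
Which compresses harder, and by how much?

A: 11 dB over, compressed to 4.4 dB over, so 6.6 dB of GR.
B: 18 dB over, compressed to 1.5 dB over, so 16.5 dB of GR.
B reduces 9.9 dB more.

B, by 9.9 dB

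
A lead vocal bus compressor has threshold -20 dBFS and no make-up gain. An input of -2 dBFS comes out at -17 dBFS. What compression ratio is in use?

Input overshoot = -2 − (-20) = 18 dB; output overshoot = -17 − (-20) = 3 dB.
Ratio = 18 / 3 = 6.

6:1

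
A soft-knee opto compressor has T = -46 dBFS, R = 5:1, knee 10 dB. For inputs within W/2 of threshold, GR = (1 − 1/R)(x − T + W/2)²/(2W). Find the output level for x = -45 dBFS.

x − T + W/2 = -45 − (-46) + 5 = 6.
GR = (1 − 1/5) × 6² / 20 = 0.8 × 36 / 20 = 1.44 dB.
Output = -45 − 1.44 = -46.44 dBFS.

-46.44 dBFS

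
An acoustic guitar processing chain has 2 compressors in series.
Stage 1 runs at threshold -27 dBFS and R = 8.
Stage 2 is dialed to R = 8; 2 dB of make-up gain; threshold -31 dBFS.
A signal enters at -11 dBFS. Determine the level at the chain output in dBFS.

Stage 1: 16 dB above -27 dBFS, reduced 8:1 to 2 dB above → -25 dBFS.
Stage 2: -25 dBFS is 6 dB over -31 dBFS; at 8:1 that becomes 0.75 dB over, giving -30.25 dBFS; +2 dB make-up → -28.25 dBFS.

-28.25 dBFS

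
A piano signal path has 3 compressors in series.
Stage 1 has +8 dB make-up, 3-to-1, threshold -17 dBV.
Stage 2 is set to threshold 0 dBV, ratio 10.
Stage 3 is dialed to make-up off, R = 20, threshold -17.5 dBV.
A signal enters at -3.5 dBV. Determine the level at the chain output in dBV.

-16.85 dBV

Stage 1: -3.5 dBV is 13.5 dB over -17 dBV; at 3:1 that becomes 4.5 dB over, giving -12.5 dBV; +8 dB make-up → -4.5 dBV.
Stage 2: below threshold (-4.5 ≤ 0); passes unchanged; output -4.5 dBV.
Stage 3: -4.5 dBV is 13 dB over -17.5 dBV; at 20:1 that becomes 0.65 dB over, giving -16.85 dBV.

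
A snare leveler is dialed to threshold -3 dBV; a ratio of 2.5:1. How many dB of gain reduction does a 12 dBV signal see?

9 dB

12 dBV exceeds the threshold by 15 dB.
At 2.5:1, output sits 15/2.5 = 6 dB above threshold.
GR = overshoot in − overshoot out = 15 − 6 = 9 dB.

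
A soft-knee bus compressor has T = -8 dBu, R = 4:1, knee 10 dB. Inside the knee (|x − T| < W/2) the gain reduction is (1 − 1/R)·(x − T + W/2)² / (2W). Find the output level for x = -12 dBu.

x − T + W/2 = -12 − (-8) + 5 = 1.
GR = (1 − 1/4) × 1² / 20 = 0.75 × 1 / 20 = 0.0375 dB.
Output = -12 − 0.0375 = -12.0375 dBu.

-12.0375 dBu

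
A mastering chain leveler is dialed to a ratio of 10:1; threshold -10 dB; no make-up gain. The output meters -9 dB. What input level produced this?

That's 1 dB above the -10 dB threshold.
Undo the ratio: input overshoot = 1 × 10 = 10 dB, giving input = 0 dB.

0 dB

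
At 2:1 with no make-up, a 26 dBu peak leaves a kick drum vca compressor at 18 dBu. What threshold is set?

Let T be the threshold. Output overshoot = (input overshoot)/R, so 18 − T = (26 − T)/2.
2·(18 − T) = 26 − T → 1·T = 36 − 26 = 10.
T = 10/1 = 10 dBu.

10 dBu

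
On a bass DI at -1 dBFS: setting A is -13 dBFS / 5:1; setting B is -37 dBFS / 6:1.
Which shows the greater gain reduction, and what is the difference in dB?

A: GR = 12 − 12/5 = 9.6 dB.
B: GR = 36 − 36/6 = 30 dB.
B applies 20.4 dB more gain reduction.

B, by 20.4 dB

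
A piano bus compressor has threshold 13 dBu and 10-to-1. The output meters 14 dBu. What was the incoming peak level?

Post-compression overshoot = 14 − 13 = 1 dB.
Undo the ratio: input overshoot = 1 × 10 = 10 dB, giving input = 23 dBu.

23 dBu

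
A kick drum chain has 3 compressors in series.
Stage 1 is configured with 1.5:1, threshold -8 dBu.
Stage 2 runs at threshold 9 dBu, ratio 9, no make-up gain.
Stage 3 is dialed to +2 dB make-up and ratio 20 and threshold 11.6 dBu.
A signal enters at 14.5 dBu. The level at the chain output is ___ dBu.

9 dBu

Stage 1: overshoot 22.5 dB → 22.5/1.5 = 15 dB → 7 dBu.
Stage 2: below threshold (7 ≤ 9); passes unchanged; output 7 dBu.
Stage 3: below threshold (7 ≤ 11.6); passes unchanged; make-up brings it to 9 dBu.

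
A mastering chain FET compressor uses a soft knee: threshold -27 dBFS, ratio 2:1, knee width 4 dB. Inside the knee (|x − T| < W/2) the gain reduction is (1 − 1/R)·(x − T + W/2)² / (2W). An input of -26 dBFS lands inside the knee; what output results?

-26.5625 dBFS

x − T + W/2 = -26 − (-27) + 2 = 3.
GR = (1 − 1/2) × 3² / 8 = 0.5 × 9 / 8 = 0.5625 dB.
Output = -26 − 0.5625 = -26.5625 dBFS.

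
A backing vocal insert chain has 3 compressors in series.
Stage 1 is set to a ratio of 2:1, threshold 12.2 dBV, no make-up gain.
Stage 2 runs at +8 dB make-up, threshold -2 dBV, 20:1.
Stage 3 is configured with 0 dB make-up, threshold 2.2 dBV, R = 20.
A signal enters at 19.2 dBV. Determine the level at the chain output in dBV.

Stage 1: overshoot 7 dB → 7/2 = 3.5 dB → 15.7 dBV.
Stage 2: 17.7 dB above -2 dBV, reduced 20:1 to 0.885 dB above → -1.115 dBV; +8 dB make-up → 6.885 dBV.
Stage 3: 6.885 dBV is 4.685 dB over 2.2 dBV; at 20:1 that becomes 0.23425 dB over, giving 2.43425 dBV.

2.43425 dBV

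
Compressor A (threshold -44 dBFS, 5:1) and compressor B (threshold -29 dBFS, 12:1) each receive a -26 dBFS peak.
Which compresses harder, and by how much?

A: overshoot 18 dB → output overshoot 3.6 dB → GR 14.4 dB.
B: overshoot 3 dB → output overshoot 0.25 dB → GR 2.75 dB.
Difference: 11.65 dB in favour of A.

A, by 11.65 dB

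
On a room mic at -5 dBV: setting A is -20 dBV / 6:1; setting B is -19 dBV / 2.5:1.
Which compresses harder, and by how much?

A: GR = 15 − 15/6 = 12.5 dB.
B: GR = 14 − 14/2.5 = 8.4 dB.
A reduces 4.1 dB more.

A, by 4.1 dB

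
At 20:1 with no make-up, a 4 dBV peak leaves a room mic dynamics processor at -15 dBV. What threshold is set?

-16 dBV

Let T be the threshold. Output overshoot = (input overshoot)/R, so -15 − T = (4 − T)/20.
20·(-15 − T) = 4 − T → 19·T = -300 − 4 = -304.
T = -304/19 = -16 dBV.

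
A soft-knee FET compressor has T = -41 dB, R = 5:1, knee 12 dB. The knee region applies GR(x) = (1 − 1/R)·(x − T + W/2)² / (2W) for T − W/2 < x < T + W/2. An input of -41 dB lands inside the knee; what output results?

-42.2 dB

x − T + W/2 = -41 − (-41) + 6 = 6.
GR = (1 − 1/5) × 6² / 24 = 0.8 × 36 / 24 = 1.2 dB.
Output = -41 − 1.2 = -42.2 dB.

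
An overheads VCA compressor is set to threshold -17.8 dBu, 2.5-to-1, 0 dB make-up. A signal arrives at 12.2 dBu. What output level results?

The input is 30 dB above the -17.8 dBu threshold.
2.5:1 compression reduces that to 30/2.5 = 12 dB over.
Output = -17.8 + 12 = -5.8 dBu.

-5.8 dBu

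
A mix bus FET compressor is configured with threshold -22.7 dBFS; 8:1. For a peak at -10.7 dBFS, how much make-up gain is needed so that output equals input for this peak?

10.5 dB

The peak compresses to -22.7 + 12/8 = -21.2 dBFS.
To reach -10.7 dBFS requires -10.7 − (-21.2) = 10.5 dB of make-up.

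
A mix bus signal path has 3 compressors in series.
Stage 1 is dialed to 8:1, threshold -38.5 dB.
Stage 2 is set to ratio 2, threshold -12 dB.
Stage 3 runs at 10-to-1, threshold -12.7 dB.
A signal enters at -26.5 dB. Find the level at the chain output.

Stage 1: overshoot 12 dB → 12/8 = 1.5 dB → -37 dB.
Stage 2: below threshold (-37 ≤ -12); passes unchanged; output -37 dB.
Stage 3: below threshold (-37 ≤ -12.7); passes unchanged; output -37 dB.

-37 dB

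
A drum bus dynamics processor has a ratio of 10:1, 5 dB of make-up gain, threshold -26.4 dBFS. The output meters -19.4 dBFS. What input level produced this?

-6.4 dBFS

Remove make-up: -19.4 − 5 = -24.4 dBFS.
Post-compression overshoot = -24.4 − (-26.4) = 2 dB.
Before 10:1 compression the overshoot was 2 × 10 = 20 dB, so input = -26.4 + 20 = -6.4 dBFS.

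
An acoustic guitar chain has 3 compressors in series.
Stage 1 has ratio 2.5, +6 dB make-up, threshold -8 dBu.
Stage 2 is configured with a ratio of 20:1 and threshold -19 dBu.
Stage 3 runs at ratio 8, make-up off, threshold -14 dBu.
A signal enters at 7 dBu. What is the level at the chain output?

-17.85 dBu

Stage 1: overshoot 15 dB → 15/2.5 = 6 dB → -2 dBu; +6 dB make-up → 4 dBu.
Stage 2: 4 dBu is 23 dB over -19 dBu; at 20:1 that becomes 1.15 dB over, giving -17.85 dBu.
Stage 3: -17.85 dBu is at or below the -14 dBu threshold — no compression; output -17.85 dBu.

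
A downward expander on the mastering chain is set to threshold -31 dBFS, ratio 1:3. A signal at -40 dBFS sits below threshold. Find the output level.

Below threshold, a 1:3 expander applies gain = (3−1)×(T − x) of attenuation.
(3−1) × 9 = 18 dB, so output = -40 − 18 = -58 dBFS.

-58 dBFS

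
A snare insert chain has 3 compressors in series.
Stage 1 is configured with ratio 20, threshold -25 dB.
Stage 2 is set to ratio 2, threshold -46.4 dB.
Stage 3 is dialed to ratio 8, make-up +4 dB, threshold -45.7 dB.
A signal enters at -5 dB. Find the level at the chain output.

-40.3875 dB

Stage 1: 20 dB above -25 dB, reduced 20:1 to 1 dB above → -24 dB.
Stage 2: -24 dB is 22.4 dB over -46.4 dB; at 2:1 that becomes 11.2 dB over, giving -35.2 dB.
Stage 3: overshoot 10.5 dB → 10.5/8 = 1.3125 dB → -44.3875 dB; +4 dB make-up → -40.3875 dB.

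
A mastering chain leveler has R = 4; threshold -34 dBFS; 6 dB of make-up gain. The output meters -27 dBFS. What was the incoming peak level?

Before make-up, the level was -27 − 6 = -33 dBFS.
Post-compression overshoot = -33 − (-34) = 1 dB.
Before 4:1 compression the overshoot was 1 × 4 = 4 dB, so input = -34 + 4 = -30 dBFS.

-30 dBFS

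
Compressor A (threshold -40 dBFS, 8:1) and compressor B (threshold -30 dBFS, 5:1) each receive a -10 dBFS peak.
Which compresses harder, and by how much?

A: GR = 30 − 30/8 = 26.25 dB.
B: GR = 20 − 20/5 = 16 dB.
Difference: 10.25 dB in favour of A.

A, by 10.25 dB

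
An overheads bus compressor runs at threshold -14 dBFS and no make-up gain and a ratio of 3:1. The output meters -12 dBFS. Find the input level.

-8 dBFS

That's 2 dB above the -14 dBFS threshold.
Before 3:1 compression the overshoot was 2 × 3 = 6 dB, so input = -14 + 6 = -8 dBFS.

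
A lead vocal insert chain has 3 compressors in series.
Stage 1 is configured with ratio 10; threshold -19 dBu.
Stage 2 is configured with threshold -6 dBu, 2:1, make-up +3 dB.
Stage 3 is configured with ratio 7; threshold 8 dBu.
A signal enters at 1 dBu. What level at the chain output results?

Stage 1: 20 dB above -19 dBu, reduced 10:1 to 2 dB above → -17 dBu.
Stage 2: -17 dBu ≤ -6 dBu, so stage 2 doesn't engage; make-up brings it to -14 dBu.
Stage 3: -14 dBu ≤ 8 dBu, so stage 3 doesn't engage; output -14 dBu.

-14 dBu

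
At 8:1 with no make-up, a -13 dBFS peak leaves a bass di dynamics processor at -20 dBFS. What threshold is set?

Input is 8 dB above T (since output overshoot × R = input overshoot: (-20 − T)·8 = -13 − T gives T = -21 dBFS).
Check: -21 + (-13 − (-21))/8 = -21 + 1 = -20 dBFS. ✓

-21 dBFS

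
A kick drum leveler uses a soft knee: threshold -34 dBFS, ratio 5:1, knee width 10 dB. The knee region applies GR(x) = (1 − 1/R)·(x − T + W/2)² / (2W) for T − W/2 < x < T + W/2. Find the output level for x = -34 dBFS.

x − T + W/2 = -34 − (-34) + 5 = 5.
GR = (1 − 1/5) × 5² / 20 = 0.8 × 25 / 20 = 1 dB.
Output = -34 − 1 = -35 dBFS.

-35 dBFS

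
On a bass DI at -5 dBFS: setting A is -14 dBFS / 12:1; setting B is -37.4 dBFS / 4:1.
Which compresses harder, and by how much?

A: 9 dB over, compressed to 0.75 dB over, so 8.25 dB of GR.
B: 32.4 dB over, compressed to 8.1 dB over, so 24.3 dB of GR.
Difference: 16.05 dB in favour of B.

B, by 16.05 dB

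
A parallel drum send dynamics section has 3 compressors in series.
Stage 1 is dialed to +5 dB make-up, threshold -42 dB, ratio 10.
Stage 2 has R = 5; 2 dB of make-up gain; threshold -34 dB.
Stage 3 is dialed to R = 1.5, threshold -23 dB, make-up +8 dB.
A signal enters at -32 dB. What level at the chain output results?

Stage 1: 10 dB above -42 dB, reduced 10:1 to 1 dB above → -41 dB; +5 dB make-up → -36 dB.
Stage 2: below threshold (-36 ≤ -34); passes unchanged; make-up brings it to -34 dB.
Stage 3: -34 dB ≤ -23 dB, so stage 3 doesn't engage; make-up brings it to -26 dB.

-26 dB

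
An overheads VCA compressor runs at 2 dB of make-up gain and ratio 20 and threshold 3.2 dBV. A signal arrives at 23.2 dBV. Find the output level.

Overshoot: 23.2 − 3.2 = 20 dB.
20:1 compression reduces that to 20/20 = 1 dB over.
So the level is 3.2 + 1 = 4.2 dBV; make-up adds 2 dB, giving 6.2 dBV.

6.2 dBV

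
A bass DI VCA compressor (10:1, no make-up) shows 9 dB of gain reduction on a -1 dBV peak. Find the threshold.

Gain reduction = -1 − (-10) = 9 dB; output overshoot = GR / (R − 1) = 9 / 9 = 1 dB.
Threshold = output − output overshoot = -10 − 1 = -11 dBV.

-11 dBV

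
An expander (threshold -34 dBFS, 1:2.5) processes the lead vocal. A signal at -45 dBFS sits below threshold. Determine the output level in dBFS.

Undershoot = (-34) − (-45) = 11 dB.
At 1:2.5, that expands to 27.5 dB under threshold.
Output = -34 − 27.5 = -61.5 dBFS.

-61.5 dBFS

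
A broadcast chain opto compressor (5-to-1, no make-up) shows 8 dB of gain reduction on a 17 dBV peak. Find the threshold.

Input is 10 dB above T (since output overshoot × R = input overshoot: (9 − T)·5 = 17 − T gives T = 7 dBV).
Check: 7 + (17 − 7)/5 = 7 + 2 = 9 dBV. ✓

7 dBV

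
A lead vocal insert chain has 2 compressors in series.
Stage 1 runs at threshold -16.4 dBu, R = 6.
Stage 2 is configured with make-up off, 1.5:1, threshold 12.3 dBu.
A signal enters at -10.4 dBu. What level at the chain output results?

Stage 1: overshoot 6 dB → 6/6 = 1 dB → -15.4 dBu.
Stage 2: -15.4 dBu is at or below the 12.3 dBu threshold — no compression; output -15.4 dBu.

-15.4 dBu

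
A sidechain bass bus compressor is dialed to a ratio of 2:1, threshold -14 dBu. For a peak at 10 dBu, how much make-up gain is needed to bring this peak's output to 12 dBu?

14 dB

The peak compresses to -14 + 24/2 = -2 dBu.
To reach 12 dBu requires 12 − (-2) = 14 dB of make-up.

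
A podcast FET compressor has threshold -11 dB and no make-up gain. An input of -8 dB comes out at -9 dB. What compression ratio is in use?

Input overshoot = -8 − (-11) = 3 dB; output overshoot = -9 − (-11) = 2 dB.
Ratio = 3 / 2 = 1.5.

1.5:1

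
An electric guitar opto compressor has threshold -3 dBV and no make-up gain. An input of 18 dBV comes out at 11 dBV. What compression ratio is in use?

1.5:1

Input overshoot = 18 − (-3) = 21 dB; output overshoot = 11 − (-3) = 14 dB.
Ratio = 21 / 14 = 1.5.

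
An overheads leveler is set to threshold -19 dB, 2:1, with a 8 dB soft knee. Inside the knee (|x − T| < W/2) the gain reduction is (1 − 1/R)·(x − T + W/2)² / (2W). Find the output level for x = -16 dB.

x − T + W/2 = -16 − (-19) + 4 = 7.
GR = (1 − 1/2) × 7² / 16 = 0.5 × 49 / 16 = 1.53125 dB.
Output = -16 − 1.53125 = -17.53125 dB.

-17.53125 dB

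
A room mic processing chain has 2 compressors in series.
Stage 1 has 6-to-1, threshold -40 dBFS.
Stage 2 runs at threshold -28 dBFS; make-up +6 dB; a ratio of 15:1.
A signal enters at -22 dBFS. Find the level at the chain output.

Stage 1: overshoot 18 dB → 18/6 = 3 dB → -37 dBFS.
Stage 2: below threshold (-37 ≤ -28); passes unchanged; make-up brings it to -31 dBFS.

-31 dBFS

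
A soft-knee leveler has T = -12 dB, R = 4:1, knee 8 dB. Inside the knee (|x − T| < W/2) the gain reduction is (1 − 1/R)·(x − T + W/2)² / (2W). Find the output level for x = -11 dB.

-12.171875 dB

x − T + W/2 = -11 − (-12) + 4 = 5.
GR = (1 − 1/4) × 5² / 16 = 0.75 × 25 / 16 = 1.171875 dB.
Output = -11 − 1.171875 = -12.171875 dB.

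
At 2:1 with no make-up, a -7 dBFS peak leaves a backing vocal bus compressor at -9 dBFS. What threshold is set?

-11 dBFS

Input is 4 dB above T (since output overshoot × R = input overshoot: (-9 − T)·2 = -7 − T gives T = -11 dBFS).
Check: -11 + (-7 − (-11))/2 = -11 + 2 = -9 dBFS. ✓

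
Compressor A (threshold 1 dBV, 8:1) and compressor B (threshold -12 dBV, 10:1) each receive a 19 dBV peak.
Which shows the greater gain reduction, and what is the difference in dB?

B, by 12.15 dB

A: overshoot 18 dB → output overshoot 2.25 dB → GR 15.75 dB.
B: overshoot 31 dB → output overshoot 3.1 dB → GR 27.9 dB.
B applies 12.15 dB more gain reduction.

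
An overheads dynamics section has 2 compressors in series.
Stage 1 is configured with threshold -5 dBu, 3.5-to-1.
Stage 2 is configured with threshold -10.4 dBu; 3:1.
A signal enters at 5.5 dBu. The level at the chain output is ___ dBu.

Stage 1: 10.5 dB above -5 dBu, reduced 3.5:1 to 3 dB above → -2 dBu.
Stage 2: -2 dBu is 8.4 dB over -10.4 dBu; at 3:1 that becomes 2.8 dB over, giving -7.6 dBu.

-7.6 dBu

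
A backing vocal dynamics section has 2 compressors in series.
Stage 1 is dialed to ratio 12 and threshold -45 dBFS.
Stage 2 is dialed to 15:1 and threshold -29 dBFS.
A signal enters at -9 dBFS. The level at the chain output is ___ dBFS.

Stage 1: overshoot 36 dB → 36/12 = 3 dB → -42 dBFS.
Stage 2: -42 dBFS is at or below the -29 dBFS threshold — no compression; output -42 dBFS.

-42 dBFS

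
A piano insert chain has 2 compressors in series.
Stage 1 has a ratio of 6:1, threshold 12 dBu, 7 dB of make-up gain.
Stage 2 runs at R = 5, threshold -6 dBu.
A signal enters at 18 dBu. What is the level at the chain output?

-0.8 dBu

Stage 1: 18 dBu is 6 dB over 12 dBu; at 6:1 that becomes 1 dB over, giving 13 dBu; +7 dB make-up → 20 dBu.
Stage 2: 26 dB above -6 dBu, reduced 5:1 to 5.2 dB above → -0.8 dBu.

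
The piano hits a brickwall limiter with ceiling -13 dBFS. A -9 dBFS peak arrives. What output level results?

The limiter clamps the peak to its -13 dBFS ceiling.

-13 dBFS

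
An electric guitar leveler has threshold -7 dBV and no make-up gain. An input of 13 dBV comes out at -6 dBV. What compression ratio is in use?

Input overshoot = 13 − (-7) = 20 dB; output overshoot = -6 − (-7) = 1 dB.
Ratio = 20 / 1 = 20.

20:1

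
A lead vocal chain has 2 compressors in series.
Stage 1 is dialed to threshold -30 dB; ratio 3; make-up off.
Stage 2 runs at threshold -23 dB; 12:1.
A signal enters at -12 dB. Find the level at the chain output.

-24 dB

Stage 1: 18 dB above -30 dB, reduced 3:1 to 6 dB above → -24 dB.
Stage 2: -24 dB ≤ -23 dB, so stage 2 doesn't engage; output -24 dB.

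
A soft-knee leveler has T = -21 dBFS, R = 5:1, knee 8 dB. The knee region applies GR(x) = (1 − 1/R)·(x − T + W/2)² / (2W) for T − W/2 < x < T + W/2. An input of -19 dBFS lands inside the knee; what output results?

-20.8 dBFS

x − T + W/2 = -19 − (-21) + 4 = 6.
GR = (1 − 1/5) × 6² / 16 = 0.8 × 36 / 16 = 1.8 dB.
Output = -19 − 1.8 = -20.8 dBFS.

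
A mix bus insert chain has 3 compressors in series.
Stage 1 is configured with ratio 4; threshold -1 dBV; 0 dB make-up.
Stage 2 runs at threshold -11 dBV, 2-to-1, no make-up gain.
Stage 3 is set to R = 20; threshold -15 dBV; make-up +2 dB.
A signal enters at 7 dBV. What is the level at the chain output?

-12.5 dBV

Stage 1: 7 dBV is 8 dB over -1 dBV; at 4:1 that becomes 2 dB over, giving 1 dBV.
Stage 2: overshoot 12 dB → 12/2 = 6 dB → -5 dBV.
Stage 3: 10 dB above -15 dBV, reduced 20:1 to 0.5 dB above → -14.5 dBV; +2 dB make-up → -12.5 dBV.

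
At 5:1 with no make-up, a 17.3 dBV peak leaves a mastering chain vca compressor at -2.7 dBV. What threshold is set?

-7.7 dBV

Input is 25 dB above T (since output overshoot × R = input overshoot: (-2.7 − T)·5 = 17.3 − T gives T = -7.7 dBV).
Check: -7.7 + (17.3 − (-7.7))/5 = -7.7 + 5 = -2.7 dBV. ✓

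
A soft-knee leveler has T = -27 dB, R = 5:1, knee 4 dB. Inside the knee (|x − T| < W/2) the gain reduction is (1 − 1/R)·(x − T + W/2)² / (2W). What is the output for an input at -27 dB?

x − T + W/2 = -27 − (-27) + 2 = 2.
GR = (1 − 1/5) × 2² / 8 = 0.8 × 4 / 8 = 0.4 dB.
Output = -27 − 0.4 = -27.4 dB.

-27.4 dB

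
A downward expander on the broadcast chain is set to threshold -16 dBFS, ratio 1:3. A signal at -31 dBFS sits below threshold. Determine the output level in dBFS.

-61 dBFS

The input is 15 dB below the -16 dBFS threshold.
A 1:3 expander multiplies undershoot by 3: 15 × 3 = 45 dB below threshold.
Output = -16 − 45 = -61 dBFS.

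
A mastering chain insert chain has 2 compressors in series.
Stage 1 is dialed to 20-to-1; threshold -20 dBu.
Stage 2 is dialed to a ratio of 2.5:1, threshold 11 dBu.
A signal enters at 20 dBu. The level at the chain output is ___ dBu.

Stage 1: overshoot 40 dB → 40/20 = 2 dB → -18 dBu.
Stage 2: below threshold (-18 ≤ 11); passes unchanged; output -18 dBu.

-18 dBu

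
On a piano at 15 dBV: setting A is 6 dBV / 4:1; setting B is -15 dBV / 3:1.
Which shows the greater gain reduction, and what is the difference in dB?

A: GR = 9 − 9/4 = 6.75 dB.
B: GR = 30 − 30/3 = 20 dB.
B reduces 13.25 dB more.

B, by 13.25 dB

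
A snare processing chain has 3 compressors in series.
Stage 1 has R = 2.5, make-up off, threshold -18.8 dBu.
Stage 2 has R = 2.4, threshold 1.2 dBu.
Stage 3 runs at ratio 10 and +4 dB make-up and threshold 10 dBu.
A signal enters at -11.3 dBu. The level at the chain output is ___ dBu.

-11.8 dBu

Stage 1: 7.5 dB above -18.8 dBu, reduced 2.5:1 to 3 dB above → -15.8 dBu.
Stage 2: -15.8 dBu ≤ 1.2 dBu, so stage 2 doesn't engage; output -15.8 dBu.
Stage 3: -15.8 dBu is at or below the 10 dBu threshold — no compression; make-up brings it to -11.8 dBu.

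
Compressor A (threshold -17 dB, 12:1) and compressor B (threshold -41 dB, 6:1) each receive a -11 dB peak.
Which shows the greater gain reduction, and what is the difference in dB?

B, by 19.5 dB

A: overshoot 6 dB → output overshoot 0.5 dB → GR 5.5 dB.
B: overshoot 30 dB → output overshoot 5 dB → GR 25 dB.
Difference: 19.5 dB in favour of B.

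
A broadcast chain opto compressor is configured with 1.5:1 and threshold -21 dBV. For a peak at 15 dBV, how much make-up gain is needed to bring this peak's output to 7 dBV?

Overshoot 36 dB → 36/1.5 = 24 dB after compression, so the compressed level is -21 + 24 = 3 dBV.
Make-up = target − compressed = 7 − 3 = 4 dB.

4 dB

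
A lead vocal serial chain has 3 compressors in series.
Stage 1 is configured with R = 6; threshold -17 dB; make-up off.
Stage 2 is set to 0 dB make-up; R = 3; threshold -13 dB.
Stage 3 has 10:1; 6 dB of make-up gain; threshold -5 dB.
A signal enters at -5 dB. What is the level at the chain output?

Stage 1: overshoot 12 dB → 12/6 = 2 dB → -15 dB.
Stage 2: below threshold (-15 ≤ -13); passes unchanged; output -15 dB.
Stage 3: -15 dB ≤ -5 dB, so stage 3 doesn't engage; make-up brings it to -9 dB.

-9 dB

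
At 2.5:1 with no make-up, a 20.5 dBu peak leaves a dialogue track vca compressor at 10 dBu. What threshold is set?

Gain reduction = 20.5 − 10 = 10.5 dB; output overshoot = GR / (R − 1) = 10.5 / 1.5 = 7 dB.
Threshold = output − output overshoot = 10 − 7 = 3 dBu.

3 dBu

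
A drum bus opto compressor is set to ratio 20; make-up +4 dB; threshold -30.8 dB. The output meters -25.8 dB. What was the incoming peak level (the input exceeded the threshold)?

Before make-up, the level was -25.8 − 4 = -29.8 dB.
That's 1 dB above the -30.8 dB threshold.
Undo the ratio: input overshoot = 1 × 20 = 20 dB, giving input = -10.8 dB.

-10.8 dB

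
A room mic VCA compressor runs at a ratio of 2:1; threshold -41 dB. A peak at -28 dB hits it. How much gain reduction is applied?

6.5 dB

Overshoot = -28 − (-41) = 13 dB.
At 2:1, output sits 13/2 = 6.5 dB above threshold.
Gain reduction = 13 − 6.5 = 6.5 dB.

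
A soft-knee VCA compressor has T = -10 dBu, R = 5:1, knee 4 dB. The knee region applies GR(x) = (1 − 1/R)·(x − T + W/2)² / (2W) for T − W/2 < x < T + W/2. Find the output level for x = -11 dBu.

-11.1 dBu

x − T + W/2 = -11 − (-10) + 2 = 1.
GR = (1 − 1/5) × 1² / 8 = 0.8 × 1 / 8 = 0.1 dB.
Output = -11 − 0.1 = -11.1 dBu.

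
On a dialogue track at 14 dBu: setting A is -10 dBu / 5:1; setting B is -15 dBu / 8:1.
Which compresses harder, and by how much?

A: 24 dB over, compressed to 4.8 dB over, so 19.2 dB of GR.
B: 29 dB over, compressed to 3.625 dB over, so 25.375 dB of GR.
B reduces 6.175 dB more.

B, by 6.175 dB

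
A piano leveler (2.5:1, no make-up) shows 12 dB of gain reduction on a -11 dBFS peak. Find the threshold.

-31 dBFS

Input is 20 dB above T (since output overshoot × R = input overshoot: (-23 − T)·2.5 = -11 − T gives T = -31 dBFS).
Check: -31 + (-11 − (-31))/2.5 = -31 + 8 = -23 dBFS. ✓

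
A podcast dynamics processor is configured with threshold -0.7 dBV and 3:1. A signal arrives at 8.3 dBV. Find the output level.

Overshoot: 8.3 − (-0.7) = 9 dB.
At 3:1 the overshoot is divided by 3, leaving 3 dB above threshold.
Output = -0.7 + 3 = 2.3 dBV.

2.3 dBV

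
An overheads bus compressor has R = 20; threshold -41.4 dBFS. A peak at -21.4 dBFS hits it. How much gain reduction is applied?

19 dB

-21.4 dBFS exceeds the threshold by 20 dB.
At 20:1, output sits 20/20 = 1 dB above threshold.
So the signal is attenuated by 20 − 1 = 19 dB.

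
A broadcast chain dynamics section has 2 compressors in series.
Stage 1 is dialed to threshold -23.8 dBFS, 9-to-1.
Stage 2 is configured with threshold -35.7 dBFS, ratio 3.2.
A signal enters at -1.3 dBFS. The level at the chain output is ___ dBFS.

Stage 1: -1.3 dBFS is 22.5 dB over -23.8 dBFS; at 9:1 that becomes 2.5 dB over, giving -21.3 dBFS.
Stage 2: overshoot 14.4 dB → 14.4/3.2 = 4.5 dB → -31.2 dBFS.

-31.2 dBFS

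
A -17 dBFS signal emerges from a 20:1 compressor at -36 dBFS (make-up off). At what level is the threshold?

-37 dBFS

Gain reduction = -17 − (-36) = 19 dB; output overshoot = GR / (R − 1) = 19 / 19 = 1 dB.
Threshold = output − output overshoot = -36 − 1 = -37 dBFS.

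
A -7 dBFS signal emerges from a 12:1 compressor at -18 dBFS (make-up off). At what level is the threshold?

Gain reduction = -7 − (-18) = 11 dB; output overshoot = GR / (R − 1) = 11 / 11 = 1 dB.
Threshold = output − output overshoot = -18 − 1 = -19 dBFS.

-19 dBFS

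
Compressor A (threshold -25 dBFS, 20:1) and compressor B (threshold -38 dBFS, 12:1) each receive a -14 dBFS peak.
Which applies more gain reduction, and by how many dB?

B, by 11.55 dB

A: GR = 11 − 11/20 = 10.45 dB.
B: GR = 24 − 24/12 = 22 dB.
Difference: 11.55 dB in favour of B.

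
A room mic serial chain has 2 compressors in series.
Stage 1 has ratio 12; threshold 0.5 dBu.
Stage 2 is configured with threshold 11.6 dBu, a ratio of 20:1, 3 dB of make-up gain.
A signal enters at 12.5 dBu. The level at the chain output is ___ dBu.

Stage 1: 12 dB above 0.5 dBu, reduced 12:1 to 1 dB above → 1.5 dBu.
Stage 2: below threshold (1.5 ≤ 11.6); passes unchanged; make-up brings it to 4.5 dBu.

4.5 dBu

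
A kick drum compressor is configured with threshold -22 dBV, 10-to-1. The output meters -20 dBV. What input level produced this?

That's 2 dB above the -22 dBV threshold.
Before 10:1 compression the overshoot was 2 × 10 = 20 dB, so input = -22 + 20 = -2 dBV.

-2 dBV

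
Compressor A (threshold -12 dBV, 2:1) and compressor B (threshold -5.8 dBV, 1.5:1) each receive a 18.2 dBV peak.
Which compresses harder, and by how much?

A, by 7.1 dB

A: overshoot 30.2 dB → output overshoot 15.1 dB → GR 15.1 dB.
B: overshoot 24 dB → output overshoot 16 dB → GR 8 dB.
A reduces 7.1 dB more.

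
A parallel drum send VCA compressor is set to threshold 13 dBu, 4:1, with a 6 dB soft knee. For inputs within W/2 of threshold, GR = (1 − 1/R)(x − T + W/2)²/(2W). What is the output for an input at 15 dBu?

x − T + W/2 = 15 − 13 + 3 = 5.
GR = (1 − 1/4) × 5² / 12 = 0.75 × 25 / 12 = 1.5625 dB.
Output = 15 − 1.5625 = 13.4375 dBu.

13.4375 dBu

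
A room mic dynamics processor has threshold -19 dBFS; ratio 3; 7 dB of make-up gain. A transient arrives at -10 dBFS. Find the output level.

-9 dBFS

Overshoot: -10 − (-19) = 9 dB.
The 9 dB excess becomes 3 dB after 3:1 reduction.
So the level is -19 + 3 = -16 dBFS; make-up adds 7 dB, giving -9 dBFS.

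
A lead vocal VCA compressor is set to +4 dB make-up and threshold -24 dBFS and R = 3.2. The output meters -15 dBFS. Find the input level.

-8 dBFS

Remove make-up: -15 − 4 = -19 dBFS.
The compressed level sits -19 − (-24) = 5 dB over threshold.
Undo the ratio: input overshoot = 5 × 3.2 = 16 dB, giving input = -8 dBFS.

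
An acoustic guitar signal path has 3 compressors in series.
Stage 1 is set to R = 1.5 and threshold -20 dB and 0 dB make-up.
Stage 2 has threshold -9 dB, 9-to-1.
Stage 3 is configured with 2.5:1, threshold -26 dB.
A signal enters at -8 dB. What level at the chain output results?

-20.4 dB

Stage 1: -8 dB is 12 dB over -20 dB; at 1.5:1 that becomes 8 dB over, giving -12 dB.
Stage 2: below threshold (-12 ≤ -9); passes unchanged; output -12 dB.
Stage 3: overshoot 14 dB → 14/2.5 = 5.6 dB → -20.4 dB.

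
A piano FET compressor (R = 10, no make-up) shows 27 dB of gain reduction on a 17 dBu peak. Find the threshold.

Let T be the threshold. Output overshoot = (input overshoot)/R, so -10 − T = (17 − T)/10.
10·(-10 − T) = 17 − T → 9·T = -100 − 17 = -117.
T = -117/9 = -13 dBu.

-13 dBu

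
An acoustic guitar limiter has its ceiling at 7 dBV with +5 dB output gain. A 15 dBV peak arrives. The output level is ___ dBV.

A brickwall limiter is an ∞:1 compressor: any input above the ceiling is clamped to 7 dBV.
Output gain then adds 5 dB: 7 + 5 = 12 dBV.

12 dBV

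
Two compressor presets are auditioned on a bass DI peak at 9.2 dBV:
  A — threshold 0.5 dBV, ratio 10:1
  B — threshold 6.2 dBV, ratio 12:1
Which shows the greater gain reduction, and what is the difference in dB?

A, by 5.08 dB

A: 8.7 dB over, compressed to 0.87 dB over, so 7.83 dB of GR.
B: 3 dB over, compressed to 0.25 dB over, so 2.75 dB of GR.
A reduces 5.08 dB more.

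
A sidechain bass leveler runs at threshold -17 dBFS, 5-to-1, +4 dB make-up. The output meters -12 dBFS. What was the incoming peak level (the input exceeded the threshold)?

Stripping the +4 dB make-up gives -16 dBFS at the gain stage.
Post-compression overshoot = -16 − (-17) = 1 dB.
Input overshoot = R × output overshoot = 5 dB → input = -17 + 5 = -12 dBFS.

-12 dBFS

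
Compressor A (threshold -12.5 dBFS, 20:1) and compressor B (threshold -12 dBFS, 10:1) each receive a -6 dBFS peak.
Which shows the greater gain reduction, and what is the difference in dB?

A: GR = 6.5 − 6.5/20 = 6.175 dB.
B: GR = 6 − 6/10 = 5.4 dB.
A reduces 0.775 dB more.

A, by 0.775 dB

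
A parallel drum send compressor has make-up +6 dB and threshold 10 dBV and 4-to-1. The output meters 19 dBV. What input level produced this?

Before make-up, the level was 19 − 6 = 13 dBV.
Post-compression overshoot = 13 − 10 = 3 dB.
Undo the ratio: input overshoot = 3 × 4 = 12 dB, giving input = 22 dBV.

22 dBV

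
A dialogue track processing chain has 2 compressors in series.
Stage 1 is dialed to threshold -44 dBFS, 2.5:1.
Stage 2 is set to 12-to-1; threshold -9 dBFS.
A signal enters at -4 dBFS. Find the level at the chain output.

-28 dBFS

Stage 1: -4 dBFS is 40 dB over -44 dBFS; at 2.5:1 that becomes 16 dB over, giving -28 dBFS.
Stage 2: -28 dBFS is at or below the -9 dBFS threshold — no compression; output -28 dBFS.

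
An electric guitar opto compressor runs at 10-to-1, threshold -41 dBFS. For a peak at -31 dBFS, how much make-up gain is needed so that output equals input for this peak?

Overshoot 10 dB → 10/10 = 1 dB after compression, so the compressed level is -41 + 1 = -40 dBFS.
Make-up = target − compressed = -31 − (-40) = 9 dB.

9 dB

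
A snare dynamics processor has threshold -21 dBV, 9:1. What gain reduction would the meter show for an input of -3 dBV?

16 dB

The signal is 18 dB above threshold.
After 9:1 compression the overshoot becomes 18/9 = 2 dB.
GR = overshoot in − overshoot out = 18 − 2 = 16 dB.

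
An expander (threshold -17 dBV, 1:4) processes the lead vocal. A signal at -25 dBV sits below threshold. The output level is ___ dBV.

-49 dBV

Below threshold, a 1:4 expander applies gain = (4−1)×(T − x) of attenuation.
(4−1) × 8 = 24 dB, so output = -25 − 24 = -49 dBV.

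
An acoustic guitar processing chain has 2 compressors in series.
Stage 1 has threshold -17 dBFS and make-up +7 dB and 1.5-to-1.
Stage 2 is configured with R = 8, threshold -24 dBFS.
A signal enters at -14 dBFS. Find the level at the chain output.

Stage 1: overshoot 3 dB → 3/1.5 = 2 dB → -15 dBFS; +7 dB make-up → -8 dBFS.
Stage 2: 16 dB above -24 dBFS, reduced 8:1 to 2 dB above → -22 dBFS.

-22 dBFS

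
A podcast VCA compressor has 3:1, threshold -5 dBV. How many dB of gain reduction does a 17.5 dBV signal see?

17.5 dBV exceeds the threshold by 22.5 dB.
After 3:1 compression the overshoot becomes 22.5/3 = 7.5 dB.
Gain reduction = 22.5 − 7.5 = 15 dB.

15 dB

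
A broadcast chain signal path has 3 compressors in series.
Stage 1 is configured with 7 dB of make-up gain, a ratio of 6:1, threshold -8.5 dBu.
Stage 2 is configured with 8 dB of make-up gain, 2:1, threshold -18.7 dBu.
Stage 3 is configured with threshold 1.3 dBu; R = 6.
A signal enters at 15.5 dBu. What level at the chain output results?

Stage 1: overshoot 24 dB → 24/6 = 4 dB → -4.5 dBu; +7 dB make-up → 2.5 dBu.
Stage 2: 21.2 dB above -18.7 dBu, reduced 2:1 to 10.6 dB above → -8.1 dBu; +8 dB make-up → -0.1 dBu.
Stage 3: below threshold (-0.1 ≤ 1.3); passes unchanged; output -0.1 dBu.

-0.1 dBu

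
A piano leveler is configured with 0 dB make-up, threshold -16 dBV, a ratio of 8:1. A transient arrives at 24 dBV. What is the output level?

-11 dBV

24 dBV sits 40 dB over threshold.
The 40 dB excess becomes 5 dB after 8:1 reduction.
So the level is -16 + 5 = -11 dBV.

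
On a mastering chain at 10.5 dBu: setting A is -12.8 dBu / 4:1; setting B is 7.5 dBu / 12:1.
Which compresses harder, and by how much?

A, by 14.725 dB

A: GR = 23.3 − 23.3/4 = 17.475 dB.
B: GR = 3 − 3/12 = 2.75 dB.
A applies 14.725 dB more gain reduction.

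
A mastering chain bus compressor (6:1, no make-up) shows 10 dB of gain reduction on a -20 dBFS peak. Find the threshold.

-32 dBFS

Input is 12 dB above T (since output overshoot × R = input overshoot: (-30 − T)·6 = -20 − T gives T = -32 dBFS).
Check: -32 + (-20 − (-32))/6 = -32 + 2 = -30 dBFS. ✓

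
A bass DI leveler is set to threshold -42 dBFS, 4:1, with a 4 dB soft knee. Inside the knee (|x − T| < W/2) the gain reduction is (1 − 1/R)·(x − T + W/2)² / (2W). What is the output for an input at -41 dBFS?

x − T + W/2 = -41 − (-42) + 2 = 3.
GR = (1 − 1/4) × 3² / 8 = 0.75 × 9 / 8 = 0.84375 dB.
Output = -41 − 0.84375 = -41.84375 dBFS.

-41.84375 dBFS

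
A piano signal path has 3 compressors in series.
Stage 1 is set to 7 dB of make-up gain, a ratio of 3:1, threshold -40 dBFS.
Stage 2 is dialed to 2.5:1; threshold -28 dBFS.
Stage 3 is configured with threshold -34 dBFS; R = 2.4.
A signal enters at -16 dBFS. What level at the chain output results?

-31 dBFS

Stage 1: overshoot 24 dB → 24/3 = 8 dB → -32 dBFS; +7 dB make-up → -25 dBFS.
Stage 2: 3 dB above -28 dBFS, reduced 2.5:1 to 1.2 dB above → -26.8 dBFS.
Stage 3: overshoot 7.2 dB → 7.2/2.4 = 3 dB → -31 dBFS.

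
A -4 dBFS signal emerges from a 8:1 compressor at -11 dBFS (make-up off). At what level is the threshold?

-12 dBFS

Gain reduction = -4 − (-11) = 7 dB; output overshoot = GR / (R − 1) = 7 / 7 = 1 dB.
Threshold = output − output overshoot = -11 − 1 = -12 dBFS.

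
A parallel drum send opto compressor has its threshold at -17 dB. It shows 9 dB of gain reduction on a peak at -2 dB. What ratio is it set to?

2.5:1

Input overshoot = -2 − (-17) = 15 dB.
Output overshoot = 15 − 9 = 6 dB.
Ratio = input overshoot / output overshoot = 15 / 6 = 2.5.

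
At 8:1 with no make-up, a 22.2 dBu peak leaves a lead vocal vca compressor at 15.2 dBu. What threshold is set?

Input is 8 dB above T (since output overshoot × R = input overshoot: (15.2 − T)·8 = 22.2 − T gives T = 14.2 dBu).
Check: 14.2 + (22.2 − 14.2)/8 = 14.2 + 1 = 15.2 dBu. ✓

14.2 dBu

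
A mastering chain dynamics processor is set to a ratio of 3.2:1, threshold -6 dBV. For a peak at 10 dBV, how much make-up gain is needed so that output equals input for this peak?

11 dB

Without make-up, output = threshold + overshoot/3.2 = -6 + 5 = -1 dBV.
Gap to target: 11 dB.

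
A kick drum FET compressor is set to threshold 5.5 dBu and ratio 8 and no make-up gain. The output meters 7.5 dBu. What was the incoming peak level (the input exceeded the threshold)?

Post-compression overshoot = 7.5 − 5.5 = 2 dB.
Input overshoot = R × output overshoot = 16 dB → input = 5.5 + 16 = 21.5 dBu.

21.5 dBu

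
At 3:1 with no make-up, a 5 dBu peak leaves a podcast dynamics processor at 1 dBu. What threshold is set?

Gain reduction = 5 − 1 = 4 dB; output overshoot = GR / (R − 1) = 4 / 2 = 2 dB.
Threshold = output − output overshoot = 1 − 2 = -1 dBu.

-1 dBu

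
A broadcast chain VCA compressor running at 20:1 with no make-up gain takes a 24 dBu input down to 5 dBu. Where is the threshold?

4 dBu

Input is 20 dB above T (since output overshoot × R = input overshoot: (5 − T)·20 = 24 − T gives T = 4 dBu).
Check: 4 + (24 − 4)/20 = 4 + 1 = 5 dBu. ✓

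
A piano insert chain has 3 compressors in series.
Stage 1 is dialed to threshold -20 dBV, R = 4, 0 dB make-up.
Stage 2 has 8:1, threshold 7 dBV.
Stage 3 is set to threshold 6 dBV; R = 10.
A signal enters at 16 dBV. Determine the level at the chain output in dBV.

Stage 1: 36 dB above -20 dBV, reduced 4:1 to 9 dB above → -11 dBV.
Stage 2: -11 dBV ≤ 7 dBV, so stage 2 doesn't engage; output -11 dBV.
Stage 3: -11 dBV is at or below the 6 dBV threshold — no compression; output -11 dBV.

-11 dBV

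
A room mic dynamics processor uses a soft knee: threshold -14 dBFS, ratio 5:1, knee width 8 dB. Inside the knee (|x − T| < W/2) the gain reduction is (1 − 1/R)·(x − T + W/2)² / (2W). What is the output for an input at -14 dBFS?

x − T + W/2 = -14 − (-14) + 4 = 4.
GR = (1 − 1/5) × 4² / 16 = 0.8 × 16 / 16 = 0.8 dB.
Output = -14 − 0.8 = -14.8 dBFS.

-14.8 dBFS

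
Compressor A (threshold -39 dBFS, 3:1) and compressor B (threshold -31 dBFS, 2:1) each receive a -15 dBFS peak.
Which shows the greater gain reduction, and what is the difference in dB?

A: GR = 24 − 24/3 = 16 dB.
B: GR = 16 − 16/2 = 8 dB.
A reduces 8 dB more.

A, by 8 dB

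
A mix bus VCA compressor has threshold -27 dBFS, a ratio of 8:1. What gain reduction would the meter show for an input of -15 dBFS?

10.5 dB

Overshoot = -15 − (-27) = 12 dB.
A 8:1 ratio leaves 1.5 dB of that excess.
Gain reduction = 12 − 1.5 = 10.5 dB.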